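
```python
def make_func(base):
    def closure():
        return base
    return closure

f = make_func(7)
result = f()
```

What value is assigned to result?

Step 1: make_func(7) creates closure capturing base = 7.
Step 2: f() returns the captured base = 7.
Step 3: result = 7

The answer is 7.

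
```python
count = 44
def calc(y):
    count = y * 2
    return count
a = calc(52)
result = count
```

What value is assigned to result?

Step 1: Global count = 44.
Step 2: calc(52) creates local count = 52 * 2 = 104.
Step 3: Global count unchanged because no global keyword. result = 44

The answer is 44.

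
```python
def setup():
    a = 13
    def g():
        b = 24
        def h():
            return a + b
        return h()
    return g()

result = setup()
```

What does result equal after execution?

Step 1: setup() defines a = 13. g() defines b = 24.
Step 2: h() accesses both from enclosing scopes: a = 13, b = 24.
Step 3: result = 13 + 24 = 37

The answer is 37.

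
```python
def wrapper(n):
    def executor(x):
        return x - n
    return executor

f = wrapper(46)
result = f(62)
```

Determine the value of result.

Step 1: wrapper(46) creates a closure capturing n = 46.
Step 2: f(62) computes 62 - 46 = 16.
Step 3: result = 16

The answer is 16.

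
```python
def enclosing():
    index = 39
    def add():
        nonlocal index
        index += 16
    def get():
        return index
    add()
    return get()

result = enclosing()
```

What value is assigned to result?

Step 1: index = 39. add() modifies it via nonlocal, get() reads it.
Step 2: add() makes index = 39 + 16 = 55.
Step 3: get() returns 55. result = 55

The answer is 55.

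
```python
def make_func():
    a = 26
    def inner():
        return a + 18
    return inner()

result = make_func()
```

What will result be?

Step 1: make_func() defines a = 26.
Step 2: inner() reads a = 26 from enclosing scope, returns 26 + 18 = 44.
Step 3: result = 44

The answer is 44.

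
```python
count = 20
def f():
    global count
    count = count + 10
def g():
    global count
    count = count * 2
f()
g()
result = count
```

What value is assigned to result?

Step 1: count = 20.
Step 2: f() adds 10: count = 20 + 10 = 30.
Step 3: g() doubles: count = 30 * 2 = 60.
Step 4: result = 60

The answer is 60.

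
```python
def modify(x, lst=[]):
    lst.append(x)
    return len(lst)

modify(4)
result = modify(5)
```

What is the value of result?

Step 1: Mutable default list persists between calls.
Step 2: First call: lst = [4], len = 1. Second call: lst = [4, 5], len = 2.
Step 3: result = 2

The answer is 2.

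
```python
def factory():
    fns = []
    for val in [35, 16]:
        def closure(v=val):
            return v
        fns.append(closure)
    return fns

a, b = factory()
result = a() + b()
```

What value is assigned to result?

Step 1: Default argument v=val captures val at each iteration.
Step 2: a() returns 35 (captured at first iteration), b() returns 16 (captured at second).
Step 3: result = 35 + 16 = 51

The answer is 51.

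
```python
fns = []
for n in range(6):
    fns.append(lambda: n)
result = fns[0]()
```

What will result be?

Step 1: The loop creates 6 lambdas, all referencing the same variable n.
Step 2: After the loop, n = 5 (final value).
Step 3: fns[0]() looks up n at call time and finds 5. This is the late binding gotcha. result = 5

The answer is 5.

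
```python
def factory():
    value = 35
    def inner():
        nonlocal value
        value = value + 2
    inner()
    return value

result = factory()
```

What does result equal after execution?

Step 1: factory() sets value = 35.
Step 2: inner() uses nonlocal to modify value in factory's scope: value = 35 + 2 = 37.
Step 3: factory() returns the modified value = 37

The answer is 37.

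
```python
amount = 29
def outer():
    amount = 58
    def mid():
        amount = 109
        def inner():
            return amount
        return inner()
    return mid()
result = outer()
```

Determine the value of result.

Step 1: Three levels of shadowing: global 29, outer 58, mid 109.
Step 2: inner() finds amount = 109 in enclosing mid() scope.
Step 3: result = 109

The answer is 109.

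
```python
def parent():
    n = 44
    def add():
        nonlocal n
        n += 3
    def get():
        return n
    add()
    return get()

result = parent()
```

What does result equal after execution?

Step 1: n = 44. add() modifies it via nonlocal, get() reads it.
Step 2: add() makes n = 44 + 3 = 47.
Step 3: get() returns 47. result = 47

The answer is 47.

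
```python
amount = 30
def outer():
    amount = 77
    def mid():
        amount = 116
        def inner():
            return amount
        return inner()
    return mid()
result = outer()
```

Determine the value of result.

Step 1: Three levels of shadowing: global 30, outer 77, mid 116.
Step 2: inner() finds amount = 116 in enclosing mid() scope.
Step 3: result = 116

The answer is 116.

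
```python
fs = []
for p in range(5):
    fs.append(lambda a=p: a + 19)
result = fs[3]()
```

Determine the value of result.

Step 1: Default argument a=p captures p's value at definition time.
Step 2: fs[3] was defined when p = 3, so a defaults to 3.
Step 3: result = 3 + 19 = 22 (default arg fixes the late binding issue)

The answer is 22.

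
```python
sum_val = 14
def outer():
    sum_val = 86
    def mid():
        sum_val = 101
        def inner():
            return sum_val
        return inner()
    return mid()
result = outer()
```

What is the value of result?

Step 1: Three levels of shadowing: global 14, outer 86, mid 101.
Step 2: inner() finds sum_val = 101 in enclosing mid() scope.
Step 3: result = 101

The answer is 101.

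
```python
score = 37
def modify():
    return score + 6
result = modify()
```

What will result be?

Step 1: score = 37 is defined globally.
Step 2: modify() looks up score from global scope = 37, then computes 37 + 6 = 43.
Step 3: result = 43

The answer is 43.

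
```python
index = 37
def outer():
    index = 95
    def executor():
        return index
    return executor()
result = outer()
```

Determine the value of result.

Step 1: index = 37 globally, but outer() defines index = 95 locally.
Step 2: executor() looks up index. Not in local scope, so checks enclosing scope (outer) and finds index = 95.
Step 3: result = 95

The answer is 95.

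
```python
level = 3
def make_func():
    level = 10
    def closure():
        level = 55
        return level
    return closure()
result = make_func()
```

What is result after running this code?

Step 1: Three scopes define level: global (3), make_func (10), closure (55).
Step 2: closure() has its own local level = 55, which shadows both enclosing and global.
Step 3: result = 55 (local wins in LEGB)

The answer is 55.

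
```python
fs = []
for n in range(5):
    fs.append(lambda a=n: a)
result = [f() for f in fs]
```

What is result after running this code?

Step 1: Default arg a=n captures n at each iteration.
Step 2: Each lambda has its own default: 0, 1, ..., 4.
Step 3: result = [0, 1, 2, 3, 4]

The answer is [0, 1, 2, 3, 4].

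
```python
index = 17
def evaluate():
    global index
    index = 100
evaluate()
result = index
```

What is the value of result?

Step 1: index = 17 globally.
Step 2: evaluate() declares global index and sets it to 100.
Step 3: After evaluate(), global index = 100. result = 100

The answer is 100.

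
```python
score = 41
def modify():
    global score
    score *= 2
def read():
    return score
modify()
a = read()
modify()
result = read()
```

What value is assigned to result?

Step 1: score = 41.
Step 2: First modify(): score = 41 * 2 = 82.
Step 3: Second modify(): score = 82 * 2 = 164.
Step 4: read() returns 164

The answer is 164.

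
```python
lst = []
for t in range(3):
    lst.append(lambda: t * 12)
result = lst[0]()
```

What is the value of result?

Step 1: All lambdas reference the same variable t (late binding).
Step 2: After the loop, t = 2. Every lambda returns t * 12.
Step 3: lst[0]() = 2 * 12 = 24

The answer is 24.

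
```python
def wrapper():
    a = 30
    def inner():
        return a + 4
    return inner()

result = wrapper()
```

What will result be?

Step 1: wrapper() defines a = 30.
Step 2: inner() reads a = 30 from enclosing scope, returns 30 + 4 = 34.
Step 3: result = 34

The answer is 34.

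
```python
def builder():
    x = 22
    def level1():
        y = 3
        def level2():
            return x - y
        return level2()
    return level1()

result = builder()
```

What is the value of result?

Step 1: x = 22 in builder. y = 3 in level1.
Step 2: level2() reads x = 22 and y = 3 from enclosing scopes.
Step 3: result = 22 - 3 = 19

The answer is 19.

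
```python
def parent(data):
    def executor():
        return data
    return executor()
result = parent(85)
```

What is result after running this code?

Step 1: parent(85) binds parameter data = 85.
Step 2: executor() looks up data in enclosing scope and finds the parameter data = 85.
Step 3: result = 85

The answer is 85.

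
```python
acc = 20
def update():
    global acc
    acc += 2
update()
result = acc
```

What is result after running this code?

Step 1: acc = 20 globally.
Step 2: update() modifies global acc: acc += 2 = 22.
Step 3: result = 22

The answer is 22.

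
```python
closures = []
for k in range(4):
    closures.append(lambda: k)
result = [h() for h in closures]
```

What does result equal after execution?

Step 1: All 4 lambdas share the same variable k.
Step 2: After the loop, k = 3.
Step 3: Each call returns 3. result = [3, 3, 3, 3]

The answer is [3, 3, 3, 3].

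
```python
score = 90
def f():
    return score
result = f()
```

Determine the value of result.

Step 1: score = 90 is defined in the global scope.
Step 2: f() looks up score. No local score exists, so Python checks the global scope via LEGB rule and finds score = 90.
Step 3: result = 90

The answer is 90.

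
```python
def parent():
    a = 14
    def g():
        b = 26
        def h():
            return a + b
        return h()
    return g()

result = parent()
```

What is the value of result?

Step 1: parent() defines a = 14. g() defines b = 26.
Step 2: h() accesses both from enclosing scopes: a = 14, b = 26.
Step 3: result = 14 + 26 = 40

The answer is 40.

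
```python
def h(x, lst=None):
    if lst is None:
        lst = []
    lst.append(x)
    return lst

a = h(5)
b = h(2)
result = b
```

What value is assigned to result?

Step 1: None default with guard creates a NEW list each call.
Step 2: a = [5] (fresh list). b = [2] (another fresh list).
Step 3: result = [2] (this is the fix for mutable default)

The answer is [2].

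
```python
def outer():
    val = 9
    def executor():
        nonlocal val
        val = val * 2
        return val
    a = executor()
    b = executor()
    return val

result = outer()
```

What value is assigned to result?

Step 1: val starts at 9.
Step 2: First executor(): val = 9 * 2 = 18.
Step 3: Second executor(): val = 18 * 2 = 36.
Step 4: result = 36

The answer is 36.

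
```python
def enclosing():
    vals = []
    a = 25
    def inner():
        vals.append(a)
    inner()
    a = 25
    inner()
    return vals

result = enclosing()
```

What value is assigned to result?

Step 1: a = 25. inner() appends current a to vals.
Step 2: First inner(): appends 25. Then a = 25.
Step 3: Second inner(): appends 25 (closure sees updated a). result = [25, 25]

The answer is [25, 25].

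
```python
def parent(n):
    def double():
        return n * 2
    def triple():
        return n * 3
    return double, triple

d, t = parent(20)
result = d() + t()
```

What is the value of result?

Step 1: Both closures capture the same n = 20.
Step 2: d() = 20 * 2 = 40, t() = 20 * 3 = 60.
Step 3: result = 40 + 60 = 100

The answer is 100.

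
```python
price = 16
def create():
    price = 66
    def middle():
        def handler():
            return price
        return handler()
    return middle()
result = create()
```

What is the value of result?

Step 1: create() defines price = 66. middle() and handler() have no local price.
Step 2: handler() checks local (none), enclosing middle() (none), enclosing create() and finds price = 66.
Step 3: result = 66

The answer is 66.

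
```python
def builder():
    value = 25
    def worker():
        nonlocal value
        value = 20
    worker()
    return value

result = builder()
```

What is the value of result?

Step 1: builder() sets value = 25.
Step 2: worker() uses nonlocal to reassign value = 20.
Step 3: result = 20

The answer is 20.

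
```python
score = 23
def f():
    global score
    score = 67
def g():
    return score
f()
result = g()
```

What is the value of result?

Step 1: score = 23.
Step 2: f() sets global score = 67.
Step 3: g() reads global score = 67. result = 67

The answer is 67.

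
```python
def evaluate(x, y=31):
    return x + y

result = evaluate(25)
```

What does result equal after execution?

Step 1: evaluate(25) uses default y = 31.
Step 2: Returns 25 + 31 = 56.
Step 3: result = 56

The answer is 56.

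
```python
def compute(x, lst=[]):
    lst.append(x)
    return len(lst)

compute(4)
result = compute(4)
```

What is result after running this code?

Step 1: Mutable default list persists between calls.
Step 2: First call: lst = [4], len = 1. Second call: lst = [4, 4], len = 2.
Step 3: result = 2

The answer is 2.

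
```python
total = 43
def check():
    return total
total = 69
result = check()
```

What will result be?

Step 1: total is first set to 43, then reassigned to 69.
Step 2: check() is called after the reassignment, so it looks up the current global total = 69.
Step 3: result = 69

The answer is 69.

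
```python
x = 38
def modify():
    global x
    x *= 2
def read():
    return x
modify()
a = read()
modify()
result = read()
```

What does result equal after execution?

Step 1: x = 38.
Step 2: First modify(): x = 38 * 2 = 76.
Step 3: Second modify(): x = 76 * 2 = 152.
Step 4: read() returns 152

The answer is 152.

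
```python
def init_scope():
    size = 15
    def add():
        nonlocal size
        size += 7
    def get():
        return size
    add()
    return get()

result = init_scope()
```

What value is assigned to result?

Step 1: size = 15. add() modifies it via nonlocal, get() reads it.
Step 2: add() makes size = 15 + 7 = 22.
Step 3: get() returns 22. result = 22

The answer is 22.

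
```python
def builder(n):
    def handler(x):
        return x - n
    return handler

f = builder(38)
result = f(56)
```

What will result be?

Step 1: builder(38) creates a closure capturing n = 38.
Step 2: f(56) computes 56 - 38 = 18.
Step 3: result = 18

The answer is 18.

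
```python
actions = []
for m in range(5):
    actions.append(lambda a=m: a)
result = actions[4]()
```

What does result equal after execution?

Step 1: Default argument a=m captures m's value at each iteration.
Step 2: actions[4] captured a = 4 when m was 4.
Step 3: result = 4

The answer is 4.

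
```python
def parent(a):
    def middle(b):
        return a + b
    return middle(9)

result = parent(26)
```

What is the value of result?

Step 1: parent(26) passes a = 26.
Step 2: middle(9) has b = 9, reads a = 26 from enclosing.
Step 3: result = 26 + 9 = 35

The answer is 35.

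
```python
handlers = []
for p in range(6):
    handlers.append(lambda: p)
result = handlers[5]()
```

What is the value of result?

Step 1: The loop creates 6 lambdas, all referencing the same variable p.
Step 2: After the loop, p = 5 (final value).
Step 3: handlers[5]() looks up p at call time and finds 5. This is the late binding gotcha. result = 5

The answer is 5.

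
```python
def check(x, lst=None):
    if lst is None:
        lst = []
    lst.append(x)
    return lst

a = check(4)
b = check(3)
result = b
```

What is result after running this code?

Step 1: None default with guard creates a NEW list each call.
Step 2: a = [4] (fresh list). b = [3] (another fresh list).
Step 3: result = [3] (this is the fix for mutable default)

The answer is [3].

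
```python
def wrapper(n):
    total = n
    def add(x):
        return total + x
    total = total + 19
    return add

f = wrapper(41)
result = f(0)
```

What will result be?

Step 1: wrapper(41) sets total = 41, then total = 41 + 19 = 60.
Step 2: Closures capture by reference, so add sees total = 60.
Step 3: f(0) returns 60 + 0 = 60

The answer is 60.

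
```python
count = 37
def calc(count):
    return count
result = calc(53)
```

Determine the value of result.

Step 1: Global count = 37.
Step 2: calc(53) takes parameter count = 53, which shadows the global.
Step 3: result = 53

The answer is 53.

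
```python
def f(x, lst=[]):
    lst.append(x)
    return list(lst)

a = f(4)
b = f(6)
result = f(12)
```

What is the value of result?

Step 1: Default list is shared. list() creates copies for return values.
Step 2: Internal list grows: [4] -> [4, 6] -> [4, 6, 12].
Step 3: result = [4, 6, 12]

The answer is [4, 6, 12].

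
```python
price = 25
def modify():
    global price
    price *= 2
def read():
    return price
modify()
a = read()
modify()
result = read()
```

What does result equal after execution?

Step 1: price = 25.
Step 2: First modify(): price = 25 * 2 = 50.
Step 3: Second modify(): price = 50 * 2 = 100.
Step 4: read() returns 100

The answer is 100.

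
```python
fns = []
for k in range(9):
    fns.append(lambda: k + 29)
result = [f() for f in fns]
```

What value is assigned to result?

Step 1: All lambdas capture k by reference. After the loop, k = 8.
Step 2: Each call returns 8 + 29 = 37.
Step 3: result = [37, 37, 37, 37, 37, 37, 37, 37, 37]

The answer is [37, 37, 37, 37, 37, 37, 37, 37, 37].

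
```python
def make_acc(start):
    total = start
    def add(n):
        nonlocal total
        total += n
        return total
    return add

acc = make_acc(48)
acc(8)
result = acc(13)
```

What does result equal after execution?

Step 1: make_acc(48) creates closure with total = 48.
Step 2: First acc(8): total = 48 + 8 = 56.
Step 3: Second acc(13): total = 56 + 13 = 69. result = 69

The answer is 69.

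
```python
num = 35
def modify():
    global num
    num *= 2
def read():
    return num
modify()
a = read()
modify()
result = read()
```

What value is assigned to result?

Step 1: num = 35.
Step 2: First modify(): num = 35 * 2 = 70.
Step 3: Second modify(): num = 70 * 2 = 140.
Step 4: read() returns 140

The answer is 140.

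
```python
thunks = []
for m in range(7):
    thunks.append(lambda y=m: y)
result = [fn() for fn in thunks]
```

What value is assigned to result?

Step 1: Default arg y=m captures m at each iteration.
Step 2: Each lambda has its own default: 0, 1, ..., 6.
Step 3: result = [0, 1, 2, 3, 4, 5, 6]

The answer is [0, 1, 2, 3, 4, 5, 6].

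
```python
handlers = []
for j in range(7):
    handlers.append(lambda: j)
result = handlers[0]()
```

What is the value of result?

Step 1: The loop creates 7 lambdas, all referencing the same variable j.
Step 2: After the loop, j = 6 (final value).
Step 3: handlers[0]() looks up j at call time and finds 6. This is the late binding gotcha. result = 6

The answer is 6.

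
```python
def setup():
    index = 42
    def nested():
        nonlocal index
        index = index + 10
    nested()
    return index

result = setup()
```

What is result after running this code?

Step 1: setup() sets index = 42.
Step 2: nested() uses nonlocal to modify index in setup's scope: index = 42 + 10 = 52.
Step 3: setup() returns the modified index = 52

The answer is 52.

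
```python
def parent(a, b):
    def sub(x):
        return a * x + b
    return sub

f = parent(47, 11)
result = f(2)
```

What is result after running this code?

Step 1: parent(47, 11) captures a = 47, b = 11.
Step 2: f(2) computes 47 * 2 + 11 = 105.
Step 3: result = 105

The answer is 105.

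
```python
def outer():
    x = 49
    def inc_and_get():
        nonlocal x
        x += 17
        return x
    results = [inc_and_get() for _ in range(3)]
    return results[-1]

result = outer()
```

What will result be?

Step 1: x = 49.
Step 2: Three calls to inc_and_get(), each adding 17.
Step 3: Last value = 49 + 17 * 3 = 100

The answer is 100.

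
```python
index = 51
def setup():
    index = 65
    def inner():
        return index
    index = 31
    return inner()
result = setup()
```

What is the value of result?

Step 1: setup() sets index = 65, then later index = 31.
Step 2: inner() is called after index is reassigned to 31. Closures capture variables by reference, not by value.
Step 3: result = 31

The answer is 31.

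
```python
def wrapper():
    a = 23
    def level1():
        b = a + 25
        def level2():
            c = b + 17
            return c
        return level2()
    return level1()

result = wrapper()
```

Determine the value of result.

Step 1: a = 23. b = a + 25 = 48.
Step 2: c = b + 17 = 48 + 17 = 65.
Step 3: result = 65

The answer is 65.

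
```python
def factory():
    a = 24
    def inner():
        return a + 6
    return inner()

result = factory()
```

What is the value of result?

Step 1: factory() defines a = 24.
Step 2: inner() reads a = 24 from enclosing scope, returns 24 + 6 = 30.
Step 3: result = 30

The answer is 30.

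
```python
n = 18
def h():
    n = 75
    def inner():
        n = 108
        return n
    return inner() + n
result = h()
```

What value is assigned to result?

Step 1: h() has local n = 75. inner() has local n = 108.
Step 2: inner() returns its local n = 108.
Step 3: h() returns 108 + its own n (75) = 183

The answer is 183.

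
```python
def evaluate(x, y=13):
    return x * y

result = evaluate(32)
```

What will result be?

Step 1: evaluate(32) uses default y = 13.
Step 2: Returns 32 * 13 = 416.
Step 3: result = 416

The answer is 416.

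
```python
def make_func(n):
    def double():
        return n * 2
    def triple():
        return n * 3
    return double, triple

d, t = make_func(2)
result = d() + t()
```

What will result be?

Step 1: Both closures capture the same n = 2.
Step 2: d() = 2 * 2 = 4, t() = 2 * 3 = 6.
Step 3: result = 4 + 6 = 10

The answer is 10.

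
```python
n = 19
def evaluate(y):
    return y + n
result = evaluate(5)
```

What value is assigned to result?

Step 1: n = 19 is defined globally.
Step 2: evaluate(5) uses parameter y = 5 and looks up n from global scope = 19.
Step 3: result = 5 + 19 = 24

The answer is 24.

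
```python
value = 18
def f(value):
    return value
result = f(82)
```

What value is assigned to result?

Step 1: Global value = 18.
Step 2: f(82) takes parameter value = 82, which shadows the global.
Step 3: result = 82

The answer is 82.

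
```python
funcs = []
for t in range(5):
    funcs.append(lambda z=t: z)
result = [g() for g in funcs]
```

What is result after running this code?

Step 1: Default arg z=t captures t at each iteration.
Step 2: Each lambda has its own default: 0, 1, ..., 4.
Step 3: result = [0, 1, 2, 3, 4]

The answer is [0, 1, 2, 3, 4].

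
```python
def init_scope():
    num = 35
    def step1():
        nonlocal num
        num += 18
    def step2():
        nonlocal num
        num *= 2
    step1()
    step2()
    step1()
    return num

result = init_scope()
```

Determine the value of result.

Step 1: num = 35.
Step 2: step1(): num = 35 + 18 = 53.
Step 3: step2(): num = 53 * 2 = 106.
Step 4: step1(): num = 106 + 18 = 124. result = 124

The answer is 124.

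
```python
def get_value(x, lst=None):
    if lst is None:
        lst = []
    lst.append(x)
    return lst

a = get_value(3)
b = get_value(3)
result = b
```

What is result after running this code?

Step 1: None default with guard creates a NEW list each call.
Step 2: a = [3] (fresh list). b = [3] (another fresh list).
Step 3: result = [3] (this is the fix for mutable default)

The answer is [3].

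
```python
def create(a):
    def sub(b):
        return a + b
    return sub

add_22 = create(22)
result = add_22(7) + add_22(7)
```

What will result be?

Step 1: add_22 captures a = 22.
Step 2: add_22(7) = 22 + 7 = 29, called twice.
Step 3: result = 29 + 29 = 58

The answer is 58.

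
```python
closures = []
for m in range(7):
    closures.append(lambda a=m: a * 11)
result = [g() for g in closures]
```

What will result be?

Step 1: Default arg a=m captures m at each iteration.
Step 2: closures[k] has a defaulting to k, returns k * 11.
Step 3: result = [0, 11, 22, 33, 44, 55, 66]

The answer is [0, 11, 22, 33, 44, 55, 66].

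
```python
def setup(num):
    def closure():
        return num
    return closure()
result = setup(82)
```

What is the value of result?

Step 1: setup(82) binds parameter num = 82.
Step 2: closure() looks up num in enclosing scope and finds the parameter num = 82.
Step 3: result = 82

The answer is 82.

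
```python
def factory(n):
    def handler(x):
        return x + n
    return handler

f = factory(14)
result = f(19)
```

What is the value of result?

Step 1: factory(14) creates a closure that captures n = 14.
Step 2: f(19) calls the closure with x = 19, returning 19 + 14 = 33.
Step 3: result = 33

The answer is 33.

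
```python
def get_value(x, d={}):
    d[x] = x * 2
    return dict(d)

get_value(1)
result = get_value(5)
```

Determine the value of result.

Step 1: Mutable default dict is shared across calls.
Step 2: First call adds 1: 2. Second call adds 5: 10.
Step 3: result = {1: 2, 5: 10}

The answer is {1: 2, 5: 10}.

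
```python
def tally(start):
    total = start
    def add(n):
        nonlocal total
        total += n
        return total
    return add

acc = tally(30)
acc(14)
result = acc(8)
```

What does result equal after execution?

Step 1: tally(30) creates closure with total = 30.
Step 2: First acc(14): total = 30 + 14 = 44.
Step 3: Second acc(8): total = 44 + 8 = 52. result = 52

The answer is 52.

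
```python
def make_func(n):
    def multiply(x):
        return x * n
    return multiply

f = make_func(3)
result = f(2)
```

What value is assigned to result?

Step 1: make_func(3) returns multiply closure with n = 3.
Step 2: f(2) computes 2 * 3 = 6.
Step 3: result = 6

The answer is 6.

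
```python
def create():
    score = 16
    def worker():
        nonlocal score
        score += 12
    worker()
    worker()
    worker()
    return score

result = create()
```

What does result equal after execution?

Step 1: score starts at 16.
Step 2: worker() is called 3 times, each adding 12.
Step 3: score = 16 + 12 * 3 = 52

The answer is 52.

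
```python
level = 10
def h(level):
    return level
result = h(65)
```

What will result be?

Step 1: Global level = 10.
Step 2: h(65) takes parameter level = 65, which shadows the global.
Step 3: result = 65

The answer is 65.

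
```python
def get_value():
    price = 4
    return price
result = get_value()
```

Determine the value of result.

Step 1: get_value() defines price = 4 in its local scope.
Step 2: return price finds the local variable price = 4.
Step 3: result = 4

The answer is 4.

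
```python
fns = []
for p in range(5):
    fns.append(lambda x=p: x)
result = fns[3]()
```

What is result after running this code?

Step 1: Default argument x=p captures p's value at each iteration.
Step 2: fns[3] captured x = 3 when p was 3.
Step 3: result = 3

The answer is 3.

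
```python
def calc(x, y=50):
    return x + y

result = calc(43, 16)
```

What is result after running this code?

Step 1: calc(43, 16) overrides default y with 16.
Step 2: Returns 43 + 16 = 59.
Step 3: result = 59

The answer is 59.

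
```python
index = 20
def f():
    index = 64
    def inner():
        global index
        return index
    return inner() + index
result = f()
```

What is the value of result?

Step 1: Global index = 20. f() shadows with local index = 64.
Step 2: inner() uses global keyword, so inner() returns global index = 20.
Step 3: f() returns 20 + 64 = 84

The answer is 84.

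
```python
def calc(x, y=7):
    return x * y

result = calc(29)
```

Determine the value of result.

Step 1: calc(29) uses default y = 7.
Step 2: Returns 29 * 7 = 203.
Step 3: result = 203

The answer is 203.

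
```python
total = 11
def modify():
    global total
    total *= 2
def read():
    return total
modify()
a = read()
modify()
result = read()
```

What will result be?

Step 1: total = 11.
Step 2: First modify(): total = 11 * 2 = 22.
Step 3: Second modify(): total = 22 * 2 = 44.
Step 4: read() returns 44

The answer is 44.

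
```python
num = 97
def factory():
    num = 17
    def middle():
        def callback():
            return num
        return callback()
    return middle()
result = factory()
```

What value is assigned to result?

Step 1: factory() defines num = 17. middle() and callback() have no local num.
Step 2: callback() checks local (none), enclosing middle() (none), enclosing factory() and finds num = 17.
Step 3: result = 17

The answer is 17.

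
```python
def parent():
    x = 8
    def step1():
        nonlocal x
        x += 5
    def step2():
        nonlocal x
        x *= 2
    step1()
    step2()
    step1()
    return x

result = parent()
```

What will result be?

Step 1: x = 8.
Step 2: step1(): x = 8 + 5 = 13.
Step 3: step2(): x = 13 * 2 = 26.
Step 4: step1(): x = 26 + 5 = 31. result = 31

The answer is 31.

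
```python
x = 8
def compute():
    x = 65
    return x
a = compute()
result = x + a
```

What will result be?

Step 1: Global x = 8. compute() returns local x = 65.
Step 2: a = 65. Global x still = 8.
Step 3: result = 8 + 65 = 73

The answer is 73.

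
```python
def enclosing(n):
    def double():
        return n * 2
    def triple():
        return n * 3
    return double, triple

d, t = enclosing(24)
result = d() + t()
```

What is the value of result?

Step 1: Both closures capture the same n = 24.
Step 2: d() = 24 * 2 = 48, t() = 24 * 3 = 72.
Step 3: result = 48 + 72 = 120

The answer is 120.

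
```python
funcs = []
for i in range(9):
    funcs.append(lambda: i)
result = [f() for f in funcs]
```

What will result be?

Step 1: All 9 lambdas share the same variable i.
Step 2: After the loop, i = 8.
Step 3: Each call returns 8. result = [8, 8, 8, 8, 8, 8, 8, 8, 8]

The answer is [8, 8, 8, 8, 8, 8, 8, 8, 8].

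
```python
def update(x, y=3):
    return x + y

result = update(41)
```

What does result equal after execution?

Step 1: update(41) uses default y = 3.
Step 2: Returns 41 + 3 = 44.
Step 3: result = 44

The answer is 44.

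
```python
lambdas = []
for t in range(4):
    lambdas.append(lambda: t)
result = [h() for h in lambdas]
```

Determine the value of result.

Step 1: All 4 lambdas share the same variable t.
Step 2: After the loop, t = 3.
Step 3: Each call returns 3. result = [3, 3, 3, 3]

The answer is [3, 3, 3, 3].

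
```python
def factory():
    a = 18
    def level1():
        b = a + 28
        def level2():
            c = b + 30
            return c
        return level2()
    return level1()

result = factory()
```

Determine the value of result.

Step 1: a = 18. b = a + 28 = 46.
Step 2: c = b + 30 = 46 + 30 = 76.
Step 3: result = 76

The answer is 76.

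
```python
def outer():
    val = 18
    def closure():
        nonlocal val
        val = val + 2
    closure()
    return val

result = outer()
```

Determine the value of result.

Step 1: outer() sets val = 18.
Step 2: closure() uses nonlocal to modify val in outer's scope: val = 18 + 2 = 20.
Step 3: outer() returns the modified val = 20

The answer is 20.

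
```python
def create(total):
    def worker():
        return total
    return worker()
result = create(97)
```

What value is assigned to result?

Step 1: create(97) binds parameter total = 97.
Step 2: worker() looks up total in enclosing scope and finds the parameter total = 97.
Step 3: result = 97

The answer is 97.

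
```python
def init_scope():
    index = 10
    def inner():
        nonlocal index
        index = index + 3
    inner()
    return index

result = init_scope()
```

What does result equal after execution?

Step 1: init_scope() sets index = 10.
Step 2: inner() uses nonlocal to modify index in init_scope's scope: index = 10 + 3 = 13.
Step 3: init_scope() returns the modified index = 13

The answer is 13.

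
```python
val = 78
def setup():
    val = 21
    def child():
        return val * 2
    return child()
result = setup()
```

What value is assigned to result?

Step 1: setup() shadows global val with val = 21.
Step 2: child() finds val = 21 in enclosing scope, computes 21 * 2 = 42.
Step 3: result = 42

The answer is 42.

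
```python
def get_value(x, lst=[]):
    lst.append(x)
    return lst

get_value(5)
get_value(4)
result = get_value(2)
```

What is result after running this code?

Step 1: Mutable default argument gotcha! The list [] is created once.
Step 2: Each call appends to the SAME list: [5], [5, 4], [5, 4, 2].
Step 3: result = [5, 4, 2]

The answer is [5, 4, 2].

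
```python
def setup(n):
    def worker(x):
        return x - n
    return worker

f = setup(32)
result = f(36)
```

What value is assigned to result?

Step 1: setup(32) creates a closure capturing n = 32.
Step 2: f(36) computes 36 - 32 = 4.
Step 3: result = 4

The answer is 4.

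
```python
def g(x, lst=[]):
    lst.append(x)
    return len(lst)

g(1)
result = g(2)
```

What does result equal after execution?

Step 1: Mutable default list persists between calls.
Step 2: First call: lst = [1], len = 1. Second call: lst = [1, 2], len = 2.
Step 3: result = 2

The answer is 2.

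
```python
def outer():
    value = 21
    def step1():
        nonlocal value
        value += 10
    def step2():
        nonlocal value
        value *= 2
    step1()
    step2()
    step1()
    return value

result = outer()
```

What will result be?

Step 1: value = 21.
Step 2: step1(): value = 21 + 10 = 31.
Step 3: step2(): value = 31 * 2 = 62.
Step 4: step1(): value = 62 + 10 = 72. result = 72

The answer is 72.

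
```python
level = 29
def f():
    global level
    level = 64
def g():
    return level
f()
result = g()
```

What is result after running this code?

Step 1: level = 29.
Step 2: f() sets global level = 64.
Step 3: g() reads global level = 64. result = 64

The answer is 64.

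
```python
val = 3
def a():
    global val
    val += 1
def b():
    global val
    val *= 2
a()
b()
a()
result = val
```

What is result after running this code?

Step 1: val = 3.
Step 2: a(): val = 3 + 1 = 4.
Step 3: b(): val = 4 * 2 = 8.
Step 4: a(): val = 8 + 1 = 9

The answer is 9.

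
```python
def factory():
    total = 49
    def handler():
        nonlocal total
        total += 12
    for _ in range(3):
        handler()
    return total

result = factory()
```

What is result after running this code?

Step 1: total = 49.
Step 2: handler() is called 3 times in a loop, each adding 12 via nonlocal.
Step 3: total = 49 + 12 * 3 = 85

The answer is 85.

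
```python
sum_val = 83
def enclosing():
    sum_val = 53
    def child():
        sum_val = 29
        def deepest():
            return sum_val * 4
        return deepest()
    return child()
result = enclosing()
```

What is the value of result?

Step 1: deepest() looks up sum_val through LEGB: not local, finds sum_val = 29 in enclosing child().
Step 2: Returns 29 * 4 = 116.
Step 3: result = 116

The answer is 116.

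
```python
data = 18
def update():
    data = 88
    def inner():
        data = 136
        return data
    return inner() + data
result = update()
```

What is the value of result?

Step 1: update() has local data = 88. inner() has local data = 136.
Step 2: inner() returns its local data = 136.
Step 3: update() returns 136 + its own data (88) = 224

The answer is 224.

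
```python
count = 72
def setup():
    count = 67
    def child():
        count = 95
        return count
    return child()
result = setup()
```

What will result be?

Step 1: Three scopes define count: global (72), setup (67), child (95).
Step 2: child() has its own local count = 95, which shadows both enclosing and global.
Step 3: result = 95 (local wins in LEGB)

The answer is 95.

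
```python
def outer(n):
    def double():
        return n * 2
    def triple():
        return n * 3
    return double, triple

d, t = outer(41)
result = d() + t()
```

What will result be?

Step 1: Both closures capture the same n = 41.
Step 2: d() = 41 * 2 = 82, t() = 41 * 3 = 123.
Step 3: result = 82 + 123 = 205

The answer is 205.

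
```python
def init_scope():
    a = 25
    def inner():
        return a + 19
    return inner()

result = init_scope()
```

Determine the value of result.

Step 1: init_scope() defines a = 25.
Step 2: inner() reads a = 25 from enclosing scope, returns 25 + 19 = 44.
Step 3: result = 44

The answer is 44.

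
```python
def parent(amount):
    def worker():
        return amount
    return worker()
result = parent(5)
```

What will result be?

Step 1: parent(5) binds parameter amount = 5.
Step 2: worker() looks up amount in enclosing scope and finds the parameter amount = 5.
Step 3: result = 5

The answer is 5.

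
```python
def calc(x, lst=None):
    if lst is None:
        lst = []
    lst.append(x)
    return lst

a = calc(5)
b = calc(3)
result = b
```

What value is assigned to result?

Step 1: None default with guard creates a NEW list each call.
Step 2: a = [5] (fresh list). b = [3] (another fresh list).
Step 3: result = [3] (this is the fix for mutable default)

The answer is [3].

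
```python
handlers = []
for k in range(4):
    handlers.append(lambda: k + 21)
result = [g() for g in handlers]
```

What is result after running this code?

Step 1: All lambdas capture k by reference. After the loop, k = 3.
Step 2: Each call returns 3 + 21 = 24.
Step 3: result = [24, 24, 24, 24]

The answer is [24, 24, 24, 24].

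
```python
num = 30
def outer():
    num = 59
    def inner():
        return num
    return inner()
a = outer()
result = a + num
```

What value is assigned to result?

Step 1: outer() has local num = 59. inner() reads from enclosing.
Step 2: outer() returns 59. Global num = 30 unchanged.
Step 3: result = 59 + 30 = 89

The answer is 89.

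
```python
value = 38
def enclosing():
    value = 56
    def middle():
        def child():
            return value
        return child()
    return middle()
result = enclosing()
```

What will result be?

Step 1: enclosing() defines value = 56. middle() and child() have no local value.
Step 2: child() checks local (none), enclosing middle() (none), enclosing enclosing() and finds value = 56.
Step 3: result = 56

The answer is 56.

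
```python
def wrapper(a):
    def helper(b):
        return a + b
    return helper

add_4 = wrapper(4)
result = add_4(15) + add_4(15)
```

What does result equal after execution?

Step 1: add_4 captures a = 4.
Step 2: add_4(15) = 4 + 15 = 19, called twice.
Step 3: result = 19 + 19 = 38

The answer is 38.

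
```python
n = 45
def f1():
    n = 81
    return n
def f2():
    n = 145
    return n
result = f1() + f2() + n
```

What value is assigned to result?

Step 1: Each function shadows global n with its own local.
Step 2: f1() returns 81, f2() returns 145.
Step 3: Global n = 45 is unchanged. result = 81 + 145 + 45 = 271

The answer is 271.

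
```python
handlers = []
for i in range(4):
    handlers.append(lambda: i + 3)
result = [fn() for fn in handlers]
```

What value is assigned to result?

Step 1: All lambdas capture i by reference. After the loop, i = 3.
Step 2: Each call returns 3 + 3 = 6.
Step 3: result = [6, 6, 6, 6]

The answer is [6, 6, 6, 6].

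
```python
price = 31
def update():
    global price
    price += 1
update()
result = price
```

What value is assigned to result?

Step 1: price = 31 globally.
Step 2: update() modifies global price: price += 1 = 32.
Step 3: result = 32

The answer is 32.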